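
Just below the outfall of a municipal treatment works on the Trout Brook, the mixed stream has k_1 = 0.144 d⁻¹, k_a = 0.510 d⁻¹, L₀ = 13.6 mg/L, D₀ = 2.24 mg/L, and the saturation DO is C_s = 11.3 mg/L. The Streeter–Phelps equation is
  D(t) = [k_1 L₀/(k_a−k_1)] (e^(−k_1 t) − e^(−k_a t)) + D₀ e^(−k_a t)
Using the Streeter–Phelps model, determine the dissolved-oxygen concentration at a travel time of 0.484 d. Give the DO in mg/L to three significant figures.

k_1 L₀/(k_a−k_1) = 0.144×13.6/(0.510−0.144) = 1.958/0.3660 = 5.351 mg/L.
e^(−k_1 t) = e^(−0.144×0.4840) = 0.9327; e^(−k_a t) = e^(−0.510×0.4840) = 0.7813.
D = 5.351 × (0.9327 − 0.7813) + 2.24 × 0.7813 = 0.8102 + 1.750 = 2.560 mg/L.
DO = C_s − D = 11.3 − 2.560 = 8.740 mg/L.

DO ≈ 8.74 mg/L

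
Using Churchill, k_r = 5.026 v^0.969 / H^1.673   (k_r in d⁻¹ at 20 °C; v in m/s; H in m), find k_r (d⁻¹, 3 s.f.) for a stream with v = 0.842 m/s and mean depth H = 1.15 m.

k_r ≈ 3.37 d⁻¹

k_r = 5.026 × 0.842^0.969 / 1.15^1.673 = 5.026 × 0.8465 / 1.263 = 3.367 d⁻¹.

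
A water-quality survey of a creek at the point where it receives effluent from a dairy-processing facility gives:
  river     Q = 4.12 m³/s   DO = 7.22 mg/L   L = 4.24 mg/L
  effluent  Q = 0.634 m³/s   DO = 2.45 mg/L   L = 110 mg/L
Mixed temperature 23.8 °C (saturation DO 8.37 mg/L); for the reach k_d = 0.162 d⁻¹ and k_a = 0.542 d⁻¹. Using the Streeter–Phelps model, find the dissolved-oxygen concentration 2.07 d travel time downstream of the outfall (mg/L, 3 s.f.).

DO ≈ 4.74 mg/L

Mixed DO = (4.12×7.22 + 0.634×2.45)/(4.12+0.634) = 31.30/4.754 = 6.584 mg/L.
Mixed L₀ = (4.12×4.24 + 0.634×110)/(4.754) = 87.21/4.754 = 18.34 mg/L.
Initial deficit D₀ = C_s − DO₀ = 8.37 − 6.584 = 1.786 mg/L.
D(2.07) = [0.162×18.34/(0.542−0.162)](e^(−0.162×2.07) − e^(−0.542×2.07)) + 1.786 e^(−0.542×2.07)
= 7.820 × (0.7151 − 0.3256) + 1.786 × 0.3256 = 3.627 mg/L.
DO = 8.37 − 3.627 = 4.743 mg/L.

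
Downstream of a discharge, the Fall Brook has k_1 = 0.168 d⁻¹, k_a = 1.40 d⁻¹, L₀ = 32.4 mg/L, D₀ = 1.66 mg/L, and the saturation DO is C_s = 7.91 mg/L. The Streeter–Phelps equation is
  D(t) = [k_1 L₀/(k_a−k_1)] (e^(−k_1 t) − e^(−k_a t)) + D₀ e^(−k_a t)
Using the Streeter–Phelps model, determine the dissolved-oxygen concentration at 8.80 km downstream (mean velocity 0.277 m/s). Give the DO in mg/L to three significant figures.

Travel time t = x/v = 8.80 km / (0.277 m/s) = 8800 m / 0.277 m/s = 31770 s = 0.3677 d.
k_1 L₀/(k_a−k_1) = 0.168×32.4/(1.40−0.168) = 5.443/1.232 = 4.418 mg/L.
e^(−k_1 t) = e^(−0.168×0.3677) = 0.9401; e^(−k_a t) = e^(−1.40×0.3677) = 0.5976.
D = 4.418 × (0.9401 − 0.5976) + 1.66 × 0.5976 = 1.513 + 0.9921 = 2.505 mg/L.
DO = C_s − D = 7.91 − 2.505 = 5.405 mg/L.

DO ≈ 5.40 mg/L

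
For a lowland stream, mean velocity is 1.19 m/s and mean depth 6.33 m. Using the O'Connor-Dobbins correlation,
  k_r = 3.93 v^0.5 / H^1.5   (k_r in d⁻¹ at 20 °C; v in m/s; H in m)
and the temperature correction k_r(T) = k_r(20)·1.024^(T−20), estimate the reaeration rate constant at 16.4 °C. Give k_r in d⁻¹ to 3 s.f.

k_r(20) = 3.93 × 1.19^0.5 / 6.33^1.5 = 3.93 × 1.091 / 15.93 = 0.2692 d⁻¹.
k_r(16.4) = 0.2692 × 1.024^(16.4−20) = 0.2692 × 0.9182 = 0.2472 d⁻¹.

k_r ≈ 0.247 d⁻¹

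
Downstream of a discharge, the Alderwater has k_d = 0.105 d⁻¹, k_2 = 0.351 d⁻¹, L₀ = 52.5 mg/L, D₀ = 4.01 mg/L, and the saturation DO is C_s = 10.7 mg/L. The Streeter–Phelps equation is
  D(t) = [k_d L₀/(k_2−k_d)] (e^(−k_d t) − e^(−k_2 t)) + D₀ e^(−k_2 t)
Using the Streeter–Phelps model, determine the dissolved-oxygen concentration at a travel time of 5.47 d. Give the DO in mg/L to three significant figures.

DO ≈ 0.780 mg/L

k_d L₀/(k_2−k_d) = 0.105×52.5/(0.351−0.105) = 5.513/0.2460 = 22.41 mg/L.
e^(−k_d t) = e^(−0.105×5.470) = 0.5631; e^(−k_2 t) = e^(−0.351×5.470) = 0.1466.
D = 22.41 × (0.5631 − 0.1466) + 4.01 × 0.1466 = 9.332 + 0.5879 = 9.920 mg/L.
DO = C_s − D = 10.7 − 9.920 = 0.7798 mg/L.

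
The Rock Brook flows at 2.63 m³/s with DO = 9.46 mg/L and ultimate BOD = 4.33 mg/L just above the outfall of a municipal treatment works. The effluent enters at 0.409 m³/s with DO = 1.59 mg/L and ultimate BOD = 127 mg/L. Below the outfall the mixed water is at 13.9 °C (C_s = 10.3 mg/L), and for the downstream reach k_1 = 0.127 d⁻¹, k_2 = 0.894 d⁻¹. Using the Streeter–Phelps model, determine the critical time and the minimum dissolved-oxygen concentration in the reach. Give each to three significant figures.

Mixed DO = (2.63×9.46 + 0.409×1.59)/(2.63+0.409) = 25.53/3.039 = 8.401 mg/L.
Mixed L₀ = (2.63×4.33 + 0.409×127)/(3.039) = 63.33/3.039 = 20.84 mg/L.
Initial deficit D₀ = C_s − DO₀ = 10.3 − 8.401 = 1.899 mg/L.
t_c = (1/0.7670) ln[(0.894/0.127)(1 − 1.899×0.7670/(0.127×20.84))] = 1.304 × ln(3.165) = 1.502 d.
D_c = (0.127/0.894) × 20.84 × e^(−0.127×1.502) = 0.1421 × 20.84 × 0.8263 = 2.446 mg/L.
Minimum DO = 10.3 − 2.446 = 7.854 mg/L.

t_c ≈ 1.50 d; minimum DO ≈ 7.85 mg/L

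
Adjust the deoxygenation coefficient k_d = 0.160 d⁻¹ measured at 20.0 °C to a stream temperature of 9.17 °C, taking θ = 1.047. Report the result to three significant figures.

k_d(T₂) = k_d(T₁) · θ^(T₂−T₁) = 0.160 × 1.047^(9.17−20.0)
= 0.160 × 1.047^-10.8 = 0.160 × 0.6081 = 0.09730 d⁻¹.

k_d ≈ 0.0973 d⁻¹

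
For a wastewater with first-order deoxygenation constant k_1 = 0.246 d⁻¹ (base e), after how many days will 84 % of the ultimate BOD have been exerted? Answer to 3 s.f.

t ≈ 7.45 d

y/L₀ = 1 − e^(−k_1 t) = 0.84 ⇒ e^(−k_1 t) = 0.160
t = −ln(0.160) / 0.246 = 1.833 / 0.246 = 7.450 d.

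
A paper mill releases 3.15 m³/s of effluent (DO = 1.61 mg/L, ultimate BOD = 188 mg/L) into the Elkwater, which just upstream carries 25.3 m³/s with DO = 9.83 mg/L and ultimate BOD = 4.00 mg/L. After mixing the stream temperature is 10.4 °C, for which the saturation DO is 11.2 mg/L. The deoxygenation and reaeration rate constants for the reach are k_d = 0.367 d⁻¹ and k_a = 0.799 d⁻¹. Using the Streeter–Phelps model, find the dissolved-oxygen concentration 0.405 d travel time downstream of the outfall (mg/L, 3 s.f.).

Mixed DO = (25.3×9.83 + 3.15×1.61)/(25.3+3.15) = 253.8/28.45 = 8.920 mg/L.
Mixed L₀ = (25.3×4.00 + 3.15×188)/(28.45) = 693.4/28.45 = 24.37 mg/L.
Initial deficit D₀ = C_s − DO₀ = 11.2 − 8.920 = 2.280 mg/L.
D(0.405) = [0.367×24.37/(0.799−0.367)](e^(−0.367×0.405) − e^(−0.799×0.405)) + 2.280 e^(−0.799×0.405)
= 20.71 × (0.8619 − 0.7235) + 2.280 × 0.7235 = 4.514 mg/L.
DO = 11.2 − 4.514 = 6.686 mg/L.

DO ≈ 6.69 mg/L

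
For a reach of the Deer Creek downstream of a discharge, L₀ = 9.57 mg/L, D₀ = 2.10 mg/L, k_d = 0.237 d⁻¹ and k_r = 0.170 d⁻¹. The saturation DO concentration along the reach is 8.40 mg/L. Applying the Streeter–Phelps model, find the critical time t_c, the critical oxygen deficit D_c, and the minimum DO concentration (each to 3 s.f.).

With k_r/k_d = 0.7173 and 1 − D₀(k_r−k_d)/(k_d L₀) = 1.062,
t_c = ln(0.7173 × 1.062) / (0.170 − 0.237) = ln(0.7618) / -0.06700 = -0.2721/-0.06700 = 4.061 d.
L(t_c) = L₀ e^(−k_d t_c) = 9.57 × 0.3820 = 3.655 mg/L, and at the critical point k_r D_c = k_d L, so D_c = (0.237/0.170) × 3.655 = 5.096 mg/L.
Minimum DO = C_s − D_c = 8.40 − 5.096 = 3.304 mg/L.

t_c ≈ 4.06 d; D_c ≈ 5.10 mg/L; min DO ≈ 3.30 mg/L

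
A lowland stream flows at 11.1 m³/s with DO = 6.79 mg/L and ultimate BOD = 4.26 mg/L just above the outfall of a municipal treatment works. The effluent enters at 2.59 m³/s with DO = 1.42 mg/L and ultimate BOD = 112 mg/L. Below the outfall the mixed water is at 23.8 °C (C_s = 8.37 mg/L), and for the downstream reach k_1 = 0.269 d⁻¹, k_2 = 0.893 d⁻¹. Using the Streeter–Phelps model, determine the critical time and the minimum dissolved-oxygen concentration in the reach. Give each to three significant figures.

t_c ≈ 1.47 d; minimum DO ≈ 3.38 mg/L

Mixed DO = (11.1×6.79 + 2.59×1.42)/(11.1+2.59) = 79.05/13.69 = 5.774 mg/L.
Mixed L₀ = (11.1×4.26 + 2.59×112)/(13.69) = 337.4/13.69 = 24.64 mg/L.
Initial deficit D₀ = C_s − DO₀ = 8.37 − 5.774 = 2.596 mg/L.
t_c = (1/0.6240) ln[(0.893/0.269)(1 − 2.596×0.6240/(0.269×24.64))] = 1.603 × ln(2.509) = 1.474 d.
D_c = (0.269/0.893) × 24.64 × e^(−0.269×1.474) = 0.3012 × 24.64 × 0.6727 = 4.994 mg/L.
Minimum DO = 8.37 − 4.994 = 3.376 mg/L.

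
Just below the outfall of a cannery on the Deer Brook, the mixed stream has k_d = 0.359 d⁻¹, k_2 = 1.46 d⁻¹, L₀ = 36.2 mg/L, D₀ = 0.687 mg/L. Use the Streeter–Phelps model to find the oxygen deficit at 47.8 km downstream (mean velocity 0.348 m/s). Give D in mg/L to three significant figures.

D ≈ 5.58 mg/L

Travel time t = x/v = 47.8 km / (0.348 m/s) = 47800 m / 0.348 m/s = 137400 s = 1.590 d.
k_d L₀/(k_2−k_d) = 0.359×36.2/(1.46−0.359) = 13.00/1.101 = 11.80 mg/L.
e^(−k_d t) = e^(−0.359×1.590) = 0.5651; e^(−k_2 t) = e^(−1.46×1.590) = 0.09817.
D = 11.80 × (0.5651 − 0.09817) + 0.687 × 0.09817 = 5.512 + 0.06744 = 5.579 mg/L.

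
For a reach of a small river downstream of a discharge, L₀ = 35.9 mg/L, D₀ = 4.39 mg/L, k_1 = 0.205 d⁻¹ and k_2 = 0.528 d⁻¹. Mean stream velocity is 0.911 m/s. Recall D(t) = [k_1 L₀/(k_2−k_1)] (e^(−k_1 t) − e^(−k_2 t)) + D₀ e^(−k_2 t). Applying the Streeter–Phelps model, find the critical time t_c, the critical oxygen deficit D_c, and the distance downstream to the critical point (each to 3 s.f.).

At the critical point dD/dt = 0, so k_1 L₀ e^(−k_1 t) = k_2 D. Substituting D(t) from the Streeter–Phelps equation and solving for t gives
t_c = ln[(k_2/k_1)(1 − D₀(k_2−k_1)/(k_1 L₀))] / (k_2−k_1).
Here k_2−k_1 = 0.3230 d⁻¹ and 1 − D₀(k_2−k_1)/(k_1 L₀) = 1 − 4.39×0.3230/(0.205×35.9) = 0.8073, so
t_c = ln(2.576 × 0.8073) / 0.3230 = 0.7321 / 0.3230 = 2.266 d.
L(t_c) = L₀ e^(−k_1 t_c) = 35.9 × 0.6284 = 22.56 mg/L, and at the critical point k_2 D_c = k_1 L, so D_c = (0.205/0.528) × 22.56 = 8.759 mg/L.
x_c = v t_c = 0.911 m/s × 2.266 d × 86400 s/d = 178400 m ≈ 178 km.

t_c ≈ 2.27 d; D_c ≈ 8.76 mg/L; x_c ≈ 178 km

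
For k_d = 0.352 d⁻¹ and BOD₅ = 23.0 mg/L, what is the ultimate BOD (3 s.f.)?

BOD₅ = L₀(1 − e^(−5k_d)) ⇒ L₀ = BOD₅ / (1 − e^(−5×0.352))
= 23.0 / (1 − 0.1720) = 23.0 / 0.8280 = 27.78 mg/L.

L₀ ≈ 27.8 mg/L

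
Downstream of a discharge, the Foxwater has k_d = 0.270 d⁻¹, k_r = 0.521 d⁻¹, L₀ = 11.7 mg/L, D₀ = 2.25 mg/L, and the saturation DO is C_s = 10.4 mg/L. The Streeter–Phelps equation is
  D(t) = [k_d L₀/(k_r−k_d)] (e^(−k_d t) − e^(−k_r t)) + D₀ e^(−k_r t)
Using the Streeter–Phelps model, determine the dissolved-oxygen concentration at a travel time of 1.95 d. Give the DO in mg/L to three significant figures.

DO ≈ 6.71 mg/L

k_d L₀/(k_r−k_d) = 0.270×11.7/(0.521−0.270) = 3.159/0.2510 = 12.59 mg/L.
e^(−k_d t) = e^(−0.270×1.950) = 0.5907; e^(−k_r t) = e^(−0.521×1.950) = 0.3621.
D = 12.59 × (0.5907 − 0.3621) + 2.25 × 0.3621 = 2.877 + 0.8146 = 3.692 mg/L.
DO = C_s − D = 10.4 − 3.692 = 6.708 mg/L.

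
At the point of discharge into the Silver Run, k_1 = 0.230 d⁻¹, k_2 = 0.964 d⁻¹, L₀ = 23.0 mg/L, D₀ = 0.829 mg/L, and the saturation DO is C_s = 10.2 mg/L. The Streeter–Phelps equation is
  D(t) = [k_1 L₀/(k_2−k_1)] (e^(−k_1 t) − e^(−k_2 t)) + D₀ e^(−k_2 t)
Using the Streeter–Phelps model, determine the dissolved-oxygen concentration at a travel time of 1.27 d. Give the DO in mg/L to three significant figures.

k_1 L₀/(k_2−k_1) = 0.230×23.0/(0.964−0.230) = 5.290/0.7340 = 7.207 mg/L.
e^(−k_1 t) = e^(−0.230×1.270) = 0.7467; e^(−k_2 t) = e^(−0.964×1.270) = 0.2940.
D = 7.207 × (0.7467 − 0.2940) + 0.829 × 0.2940 = 3.263 + 0.2437 = 3.507 mg/L.
DO = C_s − D = 10.2 − 3.507 = 6.693 mg/L.

DO ≈ 6.69 mg/L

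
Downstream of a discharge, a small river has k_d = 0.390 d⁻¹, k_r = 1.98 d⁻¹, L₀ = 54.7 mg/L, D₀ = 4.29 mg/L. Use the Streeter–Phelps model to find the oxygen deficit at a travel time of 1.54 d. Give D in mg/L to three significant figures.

k_d L₀/(k_r−k_d) = 0.390×54.7/(1.98−0.390) = 21.33/1.590 = 13.42 mg/L.
e^(−k_d t) = e^(−0.390×1.540) = 0.5485; e^(−k_r t) = e^(−1.98×1.540) = 0.04740.
D = 13.42 × (0.5485 − 0.04740) + 4.29 × 0.04740 = 6.723 + 0.2033 = 6.926 mg/L.

D ≈ 6.93 mg/L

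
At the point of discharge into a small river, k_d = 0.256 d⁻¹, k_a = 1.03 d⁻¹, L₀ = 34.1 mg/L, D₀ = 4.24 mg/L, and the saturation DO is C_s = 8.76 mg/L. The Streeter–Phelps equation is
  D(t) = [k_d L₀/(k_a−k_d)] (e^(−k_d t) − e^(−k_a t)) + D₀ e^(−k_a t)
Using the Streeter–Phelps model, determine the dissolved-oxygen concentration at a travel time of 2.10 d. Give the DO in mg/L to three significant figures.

k_d L₀/(k_a−k_d) = 0.256×34.1/(1.03−0.256) = 8.730/0.7740 = 11.28 mg/L.
e^(−k_d t) = e^(−0.256×2.100) = 0.5841; e^(−k_a t) = e^(−1.03×2.100) = 0.1150.
D = 11.28 × (0.5841 − 0.1150) + 4.24 × 0.1150 = 5.292 + 0.4875 = 5.779 mg/L.
DO = C_s − D = 8.76 − 5.779 = 2.981 mg/L.

DO ≈ 2.98 mg/L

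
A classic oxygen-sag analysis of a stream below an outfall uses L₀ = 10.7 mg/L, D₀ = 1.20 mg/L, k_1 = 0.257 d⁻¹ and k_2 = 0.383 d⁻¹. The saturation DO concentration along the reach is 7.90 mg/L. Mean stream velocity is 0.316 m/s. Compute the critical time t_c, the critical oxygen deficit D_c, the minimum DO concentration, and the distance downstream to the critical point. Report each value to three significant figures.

With k_2/k_1 = 1.490 and 1 − D₀(k_2−k_1)/(k_1 L₀) = 0.9450,
t_c = ln(1.490 × 0.9450) / (0.383 − 0.257) = ln(1.408) / 0.1260 = 0.3424/0.1260 = 2.718 d.
D_c = (k_1/k_2) L₀ e^(−k_1 t_c) = (0.257/0.383) × 10.7 × e^(−0.257×2.718) = 0.6710 × 10.7 × 0.4974 = 3.571 mg/L.
Minimum DO = C_s − D_c = 7.90 − 3.571 = 4.329 mg/L.
x_c = v t_c = 0.316 m/s × 2.718 d × 86400 s/d = 74190 m ≈ 74.2 km.

t_c ≈ 2.72 d; D_c ≈ 3.57 mg/L; min DO ≈ 4.33 mg/L; x_c ≈ 74.2 km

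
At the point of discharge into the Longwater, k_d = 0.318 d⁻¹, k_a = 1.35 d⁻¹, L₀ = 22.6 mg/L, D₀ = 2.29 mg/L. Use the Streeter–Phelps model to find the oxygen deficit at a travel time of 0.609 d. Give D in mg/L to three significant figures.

D ≈ 3.68 mg/L

k_d L₀/(k_a−k_d) = 0.318×22.6/(1.35−0.318) = 7.187/1.032 = 6.964 mg/L.
e^(−k_d t) = e^(−0.318×0.6090) = 0.8239; e^(−k_a t) = e^(−1.35×0.6090) = 0.4395.
D = 6.964 × (0.8239 − 0.4395) + 2.29 × 0.4395 = 2.677 + 1.006 = 3.684 mg/L.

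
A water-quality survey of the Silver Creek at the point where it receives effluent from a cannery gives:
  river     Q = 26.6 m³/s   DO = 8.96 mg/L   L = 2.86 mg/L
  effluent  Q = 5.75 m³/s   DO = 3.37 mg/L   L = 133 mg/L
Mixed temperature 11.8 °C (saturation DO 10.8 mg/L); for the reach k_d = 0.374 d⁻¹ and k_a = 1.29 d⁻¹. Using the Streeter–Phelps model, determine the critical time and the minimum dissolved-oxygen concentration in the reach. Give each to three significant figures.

Mixed DO = (26.6×8.96 + 5.75×3.37)/(26.6+5.75) = 257.7/32.35 = 7.966 mg/L.
Mixed L₀ = (26.6×2.86 + 5.75×133)/(32.35) = 840.8/32.35 = 25.99 mg/L.
Initial deficit D₀ = C_s − DO₀ = 10.8 − 7.966 = 2.834 mg/L.
t_c = (1/0.9160) ln[(1.29/0.374)(1 − 2.834×0.9160/(0.374×25.99))] = 1.092 × ln(2.528) = 1.013 d.
D_c = (0.374/1.29) × 25.99 × e^(−0.374×1.013) = 0.2899 × 25.99 × 0.6847 = 5.160 mg/L.
Minimum DO = 10.8 − 5.160 = 5.640 mg/L.

t_c ≈ 1.01 d; minimum DO ≈ 5.64 mg/L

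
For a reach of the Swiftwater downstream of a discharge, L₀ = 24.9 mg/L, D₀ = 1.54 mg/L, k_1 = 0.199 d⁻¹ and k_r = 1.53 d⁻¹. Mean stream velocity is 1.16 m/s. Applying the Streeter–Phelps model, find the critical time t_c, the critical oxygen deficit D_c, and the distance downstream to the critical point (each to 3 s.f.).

With k_r/k_1 = 7.688 and 1 − D₀(k_r−k_1)/(k_1 L₀) = 0.5863,
t_c = ln(7.688 × 0.5863) / (1.53 − 0.199) = ln(4.508) / 1.331 = 1.506/1.331 = 1.131 d.
L(t_c) = L₀ e^(−k_1 t_c) = 24.9 × 0.7984 = 19.88 mg/L, and at the critical point k_r D_c = k_1 L, so D_c = (0.199/1.53) × 19.88 = 2.586 mg/L.
x_c = v t_c = 1.16 m/s × 1.131 d × 86400 s/d = 113400 m ≈ 113 km.

t_c ≈ 1.13 d; D_c ≈ 2.59 mg/L; x_c ≈ 113 km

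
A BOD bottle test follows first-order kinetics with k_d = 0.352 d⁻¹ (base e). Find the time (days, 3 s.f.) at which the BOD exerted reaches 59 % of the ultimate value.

t ≈ 2.53 d

y/L₀ = 1 − e^(−k_d t) = 0.59 ⇒ e^(−k_d t) = 0.410
t = −ln(0.410) / 0.352 = 0.8916 / 0.352 = 2.533 d.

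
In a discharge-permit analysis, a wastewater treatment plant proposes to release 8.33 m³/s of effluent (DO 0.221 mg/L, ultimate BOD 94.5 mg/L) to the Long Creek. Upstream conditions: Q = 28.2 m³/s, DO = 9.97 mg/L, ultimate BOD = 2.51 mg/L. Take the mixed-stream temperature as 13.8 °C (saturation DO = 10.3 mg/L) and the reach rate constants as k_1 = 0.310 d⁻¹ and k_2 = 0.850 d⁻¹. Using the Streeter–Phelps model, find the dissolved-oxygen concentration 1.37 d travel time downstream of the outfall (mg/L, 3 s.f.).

DO ≈ 4.89 mg/L

Mixed DO = (28.2×9.97 + 8.33×0.221)/(28.2+8.33) = 283.0/36.53 = 7.747 mg/L.
Mixed L₀ = (28.2×2.51 + 8.33×94.5)/(36.53) = 858.0/36.53 = 23.49 mg/L.
Initial deficit D₀ = C_s − DO₀ = 10.3 − 7.747 = 2.553 mg/L.
D(1.37) = [0.310×23.49/(0.850−0.310)](e^(−0.310×1.37) − e^(−0.850×1.37)) + 2.553 e^(−0.850×1.37)
= 13.48 × (0.6540 − 0.3121) + 2.553 × 0.3121 = 5.406 mg/L.
DO = 10.3 − 5.406 = 4.894 mg/L.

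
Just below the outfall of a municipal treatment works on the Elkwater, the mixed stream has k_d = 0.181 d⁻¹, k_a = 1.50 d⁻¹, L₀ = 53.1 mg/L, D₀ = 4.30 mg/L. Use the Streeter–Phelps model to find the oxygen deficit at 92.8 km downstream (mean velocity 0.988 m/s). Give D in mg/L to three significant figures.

D ≈ 5.40 mg/L

Travel time t = x/v = 92.8 km / (0.988 m/s) = 92800 m / 0.988 m/s = 93930 s = 1.087 d.
k_d L₀/(k_a−k_d) = 0.181×53.1/(1.50−0.181) = 9.611/1.319 = 7.287 mg/L.
e^(−k_d t) = e^(−0.181×1.087) = 0.8214; e^(−k_a t) = e^(−1.50×1.087) = 0.1958.
D = 7.287 × (0.8214 − 0.1958) + 4.30 × 0.1958 = 4.558 + 0.8419 = 5.400 mg/L.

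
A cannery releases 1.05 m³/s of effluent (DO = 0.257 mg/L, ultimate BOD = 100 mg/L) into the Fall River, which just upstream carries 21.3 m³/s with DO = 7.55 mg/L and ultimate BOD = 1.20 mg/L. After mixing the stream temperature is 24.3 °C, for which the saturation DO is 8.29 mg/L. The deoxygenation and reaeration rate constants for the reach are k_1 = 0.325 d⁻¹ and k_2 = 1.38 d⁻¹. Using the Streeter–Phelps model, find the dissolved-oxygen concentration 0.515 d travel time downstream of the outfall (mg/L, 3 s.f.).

DO ≈ 7.12 mg/L

Mixed DO = (21.3×7.55 + 1.05×0.257)/(21.3+1.05) = 161.1/22.35 = 7.207 mg/L.
Mixed L₀ = (21.3×1.20 + 1.05×100)/(22.35) = 130.6/22.35 = 5.842 mg/L.
Initial deficit D₀ = C_s − DO₀ = 8.29 − 7.207 = 1.083 mg/L.
D(0.515) = [0.325×5.842/(1.38−0.325)](e^(−0.325×0.515) − e^(−1.38×0.515)) + 1.083 e^(−1.38×0.515)
= 1.800 × (0.8459 − 0.4913) + 1.083 × 0.4913 = 1.170 mg/L.
DO = 8.29 − 1.170 = 7.120 mg/L.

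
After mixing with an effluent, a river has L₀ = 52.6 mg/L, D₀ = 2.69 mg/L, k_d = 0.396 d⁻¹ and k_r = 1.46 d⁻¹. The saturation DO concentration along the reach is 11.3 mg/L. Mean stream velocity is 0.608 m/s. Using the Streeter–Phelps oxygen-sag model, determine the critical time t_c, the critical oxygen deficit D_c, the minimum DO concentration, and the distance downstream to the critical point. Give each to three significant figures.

t_c ≈ 1.09 d; D_c ≈ 9.28 mg/L; min DO ≈ 2.02 mg/L; x_c ≈ 57.1 km

With k_r/k_d = 3.687 and 1 − D₀(k_r−k_d)/(k_d L₀) = 0.8626,
t_c = ln(3.687 × 0.8626) / (1.46 − 0.396) = ln(3.180) / 1.064 = 1.157/1.064 = 1.087 d.
L(t_c) = L₀ e^(−k_d t_c) = 52.6 × 0.6501 = 34.20 mg/L, and at the critical point k_r D_c = k_d L, so D_c = (0.396/1.46) × 34.20 = 9.275 mg/L.
Minimum DO = C_s − D_c = 11.3 − 9.275 = 2.025 mg/L.
x_c = v t_c = 0.608 m/s × 1.087 d × 86400 s/d = 57120 m ≈ 57.1 km.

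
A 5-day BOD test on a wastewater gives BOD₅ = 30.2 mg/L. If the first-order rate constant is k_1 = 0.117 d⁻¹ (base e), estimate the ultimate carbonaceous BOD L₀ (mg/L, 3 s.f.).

BOD₅ = L₀(1 − e^(−5k_1)) ⇒ L₀ = BOD₅ / (1 − e^(−5×0.117))
= 30.2 / (1 − 0.5571) = 30.2 / 0.4429 = 68.19 mg/L.

L₀ ≈ 68.2 mg/L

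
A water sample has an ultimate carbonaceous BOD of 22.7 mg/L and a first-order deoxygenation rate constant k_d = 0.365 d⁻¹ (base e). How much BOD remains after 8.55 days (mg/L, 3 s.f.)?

L_t = L₀ e^(−k_d t) = 22.7 × e^(−0.365×8.55) = 22.7 × 0.04412 = 1.002 mg/L.

L ≈ 1.00 mg/L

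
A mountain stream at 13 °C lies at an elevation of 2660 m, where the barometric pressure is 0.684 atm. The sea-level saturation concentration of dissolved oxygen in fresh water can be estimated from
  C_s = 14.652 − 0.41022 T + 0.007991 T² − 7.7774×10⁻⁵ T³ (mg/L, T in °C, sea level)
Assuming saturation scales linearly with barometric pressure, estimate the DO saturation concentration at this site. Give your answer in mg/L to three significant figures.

At sea level: C_s = 14.652 − 0.41022×13 + 0.007991×13² − 7.7774×10⁻⁵×13³ = 10.50 mg/L.
Pressure correction: C_s' = 10.50 × 0.684 = 7.181 mg/L.

C_s ≈ 7.18 mg/L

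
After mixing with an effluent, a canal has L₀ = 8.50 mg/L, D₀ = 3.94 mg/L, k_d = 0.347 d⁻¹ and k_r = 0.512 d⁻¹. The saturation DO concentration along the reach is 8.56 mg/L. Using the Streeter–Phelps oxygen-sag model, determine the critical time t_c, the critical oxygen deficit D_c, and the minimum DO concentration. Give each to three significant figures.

t_c ≈ 0.849 d; D_c ≈ 4.29 mg/L; min DO ≈ 4.27 mg/L

t_c = [1/(k_r−k_d)] ln[(k_r/k_d)(1 − D₀(k_r−k_d)/(k_d L₀))]
= [1/(0.512−0.347)] ln[(0.512/0.347)(1 − 3.94×0.1650/(0.347×8.50))]
= (1/0.1650) ln[1.476 × 0.7796] = 6.061 × ln(1.150) = 6.061 × 0.1400 = 0.8486 d.
L(t_c) = L₀ e^(−k_d t_c) = 8.50 × 0.7449 = 6.332 mg/L, and at the critical point k_r D_c = k_d L, so D_c = (0.347/0.512) × 6.332 = 4.291 mg/L.
Minimum DO = C_s − D_c = 8.56 − 4.291 = 4.269 mg/L.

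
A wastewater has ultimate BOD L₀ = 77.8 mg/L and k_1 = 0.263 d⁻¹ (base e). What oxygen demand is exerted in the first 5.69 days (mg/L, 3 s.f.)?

y_t = L₀(1 − e^(−k_1 t)) = 77.8 × (1 − e^(−0.263×5.69))
= 77.8 × (1 − 0.2239) = 77.8 × 0.7761 = 60.38 mg/L.

y ≈ 60.4 mg/L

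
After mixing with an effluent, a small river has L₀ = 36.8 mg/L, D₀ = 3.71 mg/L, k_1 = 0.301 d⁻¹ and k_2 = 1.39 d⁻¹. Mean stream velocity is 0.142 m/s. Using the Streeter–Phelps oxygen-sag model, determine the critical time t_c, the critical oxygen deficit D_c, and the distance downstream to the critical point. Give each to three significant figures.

t_c ≈ 0.988 d; D_c ≈ 5.92 mg/L; x_c ≈ 12.1 km

With k_2/k_1 = 4.618 and 1 − D₀(k_2−k_1)/(k_1 L₀) = 0.6353,
t_c = ln(4.618 × 0.6353) / (1.39 − 0.301) = ln(2.934) / 1.089 = 1.076/1.089 = 0.9883 d.
L(t_c) = L₀ e^(−k_1 t_c) = 36.8 × 0.7427 = 27.33 mg/L, and at the critical point k_2 D_c = k_1 L, so D_c = (0.301/1.39) × 27.33 = 5.918 mg/L.
x_c = v t_c = 0.142 m/s × 0.9883 d × 86400 s/d = 12120 m ≈ 12.1 km.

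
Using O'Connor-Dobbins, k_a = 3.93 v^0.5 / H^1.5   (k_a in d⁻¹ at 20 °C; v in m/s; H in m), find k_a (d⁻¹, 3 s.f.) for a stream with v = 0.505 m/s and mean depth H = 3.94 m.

k_a ≈ 0.357 d⁻¹

k_a = 3.93 × 0.505^0.5 / 3.94^1.5 = 3.93 × 0.7106 / 7.821 = 0.3571 d⁻¹.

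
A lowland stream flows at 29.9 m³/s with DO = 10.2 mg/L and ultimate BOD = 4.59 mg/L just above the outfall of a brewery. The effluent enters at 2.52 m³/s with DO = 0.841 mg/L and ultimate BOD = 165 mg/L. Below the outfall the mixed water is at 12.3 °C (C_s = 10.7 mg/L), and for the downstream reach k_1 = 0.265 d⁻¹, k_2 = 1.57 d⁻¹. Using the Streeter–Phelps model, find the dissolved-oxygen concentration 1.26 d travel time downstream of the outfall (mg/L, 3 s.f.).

Mixed DO = (29.9×10.2 + 2.52×0.841)/(29.9+2.52) = 307.1/32.42 = 9.473 mg/L.
Mixed L₀ = (29.9×4.59 + 2.52×165)/(32.42) = 553.0/32.42 = 17.06 mg/L.
Initial deficit D₀ = C_s − DO₀ = 10.7 − 9.473 = 1.227 mg/L.
D(1.26) = [0.265×17.06/(1.57−0.265)](e^(−0.265×1.26) − e^(−1.57×1.26)) + 1.227 e^(−1.57×1.26)
= 3.464 × (0.7161 − 0.1383) + 1.227 × 0.1383 = 2.171 mg/L.
DO = 10.7 − 2.171 = 8.529 mg/L.

DO ≈ 8.53 mg/L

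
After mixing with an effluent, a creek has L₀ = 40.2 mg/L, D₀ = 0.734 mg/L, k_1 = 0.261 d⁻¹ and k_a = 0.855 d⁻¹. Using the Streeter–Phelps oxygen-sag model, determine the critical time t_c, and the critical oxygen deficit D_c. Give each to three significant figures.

With k_a/k_1 = 3.276 and 1 − D₀(k_a−k_1)/(k_1 L₀) = 0.9584,
t_c = ln(3.276 × 0.9584) / (0.855 − 0.261) = ln(3.140) / 0.5940 = 1.144/0.5940 = 1.926 d.
L(t_c) = L₀ e^(−k_1 t_c) = 40.2 × 0.6049 = 24.32 mg/L, and at the critical point k_a D_c = k_1 L, so D_c = (0.261/0.855) × 24.32 = 7.423 mg/L.

t_c ≈ 1.93 d; D_c ≈ 7.42 mg/L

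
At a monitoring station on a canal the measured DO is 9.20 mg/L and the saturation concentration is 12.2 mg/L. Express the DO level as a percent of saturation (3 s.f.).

75.4 % saturation

% saturation = C/C_s × 100 = 9.20/12.2 × 100 = 75.4 %.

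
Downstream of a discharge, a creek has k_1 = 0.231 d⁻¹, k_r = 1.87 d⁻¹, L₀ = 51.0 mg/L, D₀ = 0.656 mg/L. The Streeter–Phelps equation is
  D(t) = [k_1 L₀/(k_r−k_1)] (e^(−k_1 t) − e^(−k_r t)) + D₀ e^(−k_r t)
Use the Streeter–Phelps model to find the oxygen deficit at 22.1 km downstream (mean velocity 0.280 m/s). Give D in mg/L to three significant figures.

D ≈ 4.64 mg/L

Travel time t = x/v = 22.1 km / (0.280 m/s) = 22100 m / 0.280 m/s = 78930 s = 0.9135 d.
k_1 L₀/(k_r−k_1) = 0.231×51.0/(1.87−0.231) = 11.78/1.639 = 7.188 mg/L.
e^(−k_1 t) = e^(−0.231×0.9135) = 0.8098; e^(−k_r t) = e^(−1.87×0.9135) = 0.1812.
D = 7.188 × (0.8098 − 0.1812) + 0.656 × 0.1812 = 4.518 + 0.1189 = 4.637 mg/L.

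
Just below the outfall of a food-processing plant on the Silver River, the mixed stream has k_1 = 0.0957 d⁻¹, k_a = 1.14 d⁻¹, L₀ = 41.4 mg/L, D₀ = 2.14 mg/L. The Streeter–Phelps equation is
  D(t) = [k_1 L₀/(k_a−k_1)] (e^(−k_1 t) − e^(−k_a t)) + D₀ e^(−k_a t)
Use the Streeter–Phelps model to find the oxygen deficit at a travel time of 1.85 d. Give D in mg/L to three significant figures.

D ≈ 2.98 mg/L

k_1 L₀/(k_a−k_1) = 0.0957×41.4/(1.14−0.0957) = 3.962/1.044 = 3.794 mg/L.
e^(−k_1 t) = e^(−0.0957×1.850) = 0.8377; e^(−k_a t) = e^(−1.14×1.850) = 0.1214.
D = 3.794 × (0.8377 − 0.1214) + 2.14 × 0.1214 = 2.718 + 0.2597 = 2.978 mg/L.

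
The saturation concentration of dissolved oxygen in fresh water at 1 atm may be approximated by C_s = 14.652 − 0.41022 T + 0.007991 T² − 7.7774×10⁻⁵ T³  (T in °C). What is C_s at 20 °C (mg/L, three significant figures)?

C_s ≈ 9.02 mg/L

C_s = 14.652 − 0.41022×20 + 0.007991×20² − 7.7774×10⁻⁵×20³ = 9.022 mg/L.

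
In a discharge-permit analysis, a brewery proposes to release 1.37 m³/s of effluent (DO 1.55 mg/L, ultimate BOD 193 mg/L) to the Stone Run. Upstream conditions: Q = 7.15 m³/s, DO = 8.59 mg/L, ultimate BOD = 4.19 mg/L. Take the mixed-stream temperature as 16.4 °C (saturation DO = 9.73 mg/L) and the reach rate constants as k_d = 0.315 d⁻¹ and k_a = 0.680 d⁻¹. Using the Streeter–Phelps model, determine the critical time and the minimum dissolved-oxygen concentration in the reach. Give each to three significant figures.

Mixed DO = (7.15×8.59 + 1.37×1.55)/(7.15+1.37) = 63.54/8.520 = 7.458 mg/L.
Mixed L₀ = (7.15×4.19 + 1.37×193)/(8.520) = 294.4/8.520 = 34.55 mg/L.
Initial deficit D₀ = C_s − DO₀ = 9.73 − 7.458 = 2.272 mg/L.
t_c = (1/0.3650) ln[(0.680/0.315)(1 − 2.272×0.3650/(0.315×34.55))] = 2.740 × ln(1.994) = 1.891 d.
D_c = (0.315/0.680) × 34.55 × e^(−0.315×1.891) = 0.4632 × 34.55 × 0.5512 = 8.821 mg/L.
Minimum DO = 9.73 − 8.821 = 0.9085 mg/L.

t_c ≈ 1.89 d; minimum DO ≈ 0.909 mg/L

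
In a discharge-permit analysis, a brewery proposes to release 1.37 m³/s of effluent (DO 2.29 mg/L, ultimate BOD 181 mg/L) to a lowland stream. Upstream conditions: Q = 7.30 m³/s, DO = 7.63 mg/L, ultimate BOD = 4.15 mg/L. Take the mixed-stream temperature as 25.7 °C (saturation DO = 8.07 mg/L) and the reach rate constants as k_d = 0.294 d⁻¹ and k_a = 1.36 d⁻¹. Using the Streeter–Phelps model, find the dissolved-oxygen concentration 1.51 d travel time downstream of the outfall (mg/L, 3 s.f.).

DO ≈ 3.36 mg/L

Mixed DO = (7.30×7.63 + 1.37×2.29)/(7.30+1.37) = 58.84/8.670 = 6.786 mg/L.
Mixed L₀ = (7.30×4.15 + 1.37×181)/(8.670) = 278.3/8.670 = 32.10 mg/L.
Initial deficit D₀ = C_s − DO₀ = 8.07 − 6.786 = 1.284 mg/L.
D(1.51) = [0.294×32.10/(1.36−0.294)](e^(−0.294×1.51) − e^(−1.36×1.51)) + 1.284 e^(−1.36×1.51)
= 8.852 × (0.6415 − 0.1283) + 1.284 × 0.1283 = 4.708 mg/L.
DO = 8.07 − 4.708 = 3.362 mg/L.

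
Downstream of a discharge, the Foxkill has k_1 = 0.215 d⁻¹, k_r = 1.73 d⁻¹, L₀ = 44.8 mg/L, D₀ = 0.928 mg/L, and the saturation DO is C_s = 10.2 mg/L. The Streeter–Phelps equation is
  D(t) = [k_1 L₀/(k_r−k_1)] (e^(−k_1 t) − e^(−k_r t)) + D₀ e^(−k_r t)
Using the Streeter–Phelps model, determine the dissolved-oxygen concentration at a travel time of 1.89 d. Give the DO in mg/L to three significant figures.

k_1 L₀/(k_r−k_1) = 0.215×44.8/(1.73−0.215) = 9.632/1.515 = 6.358 mg/L.
e^(−k_1 t) = e^(−0.215×1.890) = 0.6661; e^(−k_r t) = e^(−1.73×1.890) = 0.03802.
D = 6.358 × (0.6661 − 0.03802) + 0.928 × 0.03802 = 3.993 + 0.03528 = 4.028 mg/L.
DO = C_s − D = 10.2 − 4.028 = 6.172 mg/L.

DO ≈ 6.17 mg/L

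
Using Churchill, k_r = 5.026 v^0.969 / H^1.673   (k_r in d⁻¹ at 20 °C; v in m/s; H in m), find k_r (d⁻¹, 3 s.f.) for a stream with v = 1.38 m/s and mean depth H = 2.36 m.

k_r = 5.026 × 1.38^0.969 / 2.36^1.673 = 5.026 × 1.366 / 4.206 = 1.633 d⁻¹.

k_r ≈ 1.63 d⁻¹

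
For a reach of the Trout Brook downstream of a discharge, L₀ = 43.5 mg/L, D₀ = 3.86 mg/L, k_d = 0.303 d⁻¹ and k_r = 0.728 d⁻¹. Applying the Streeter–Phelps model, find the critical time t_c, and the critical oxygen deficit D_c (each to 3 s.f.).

At the critical point dD/dt = 0, so k_d L₀ e^(−k_d t) = k_r D. Substituting D(t) from the Streeter–Phelps equation and solving for t gives
t_c = ln[(k_r/k_d)(1 − D₀(k_r−k_d)/(k_d L₀))] / (k_r−k_d).
Here k_r−k_d = 0.4250 d⁻¹ and 1 − D₀(k_r−k_d)/(k_d L₀) = 1 − 3.86×0.4250/(0.303×43.5) = 0.8755, so
t_c = ln(2.403 × 0.8755) / 0.4250 = 0.7436 / 0.4250 = 1.750 d.
D_c = (k_d/k_r) L₀ e^(−k_d t_c) = (0.303/0.728) × 43.5 × e^(−0.303×1.750) = 0.4162 × 43.5 × 0.5885 = 10.65 mg/L.

t_c ≈ 1.75 d; D_c ≈ 10.7 mg/L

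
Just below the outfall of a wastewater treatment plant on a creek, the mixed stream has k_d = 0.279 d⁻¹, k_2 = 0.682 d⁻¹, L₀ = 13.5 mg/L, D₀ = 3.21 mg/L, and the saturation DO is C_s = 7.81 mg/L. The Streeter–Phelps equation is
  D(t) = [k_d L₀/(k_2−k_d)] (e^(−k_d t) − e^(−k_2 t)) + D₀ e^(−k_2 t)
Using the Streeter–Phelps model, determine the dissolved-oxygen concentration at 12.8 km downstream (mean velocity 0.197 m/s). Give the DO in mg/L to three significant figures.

Travel time t = x/v = 12.8 km / (0.197 m/s) = 12800 m / 0.197 m/s = 64970 s = 0.7520 d.
k_d L₀/(k_2−k_d) = 0.279×13.5/(0.682−0.279) = 3.767/0.4030 = 9.346 mg/L.
e^(−k_d t) = e^(−0.279×0.7520) = 0.8107; e^(−k_2 t) = e^(−0.682×0.7520) = 0.5988.
D = 9.346 × (0.8107 − 0.5988) + 3.21 × 0.5988 = 1.981 + 1.922 = 3.903 mg/L.
DO = C_s − D = 7.81 − 3.903 = 3.907 mg/L.

DO ≈ 3.91 mg/L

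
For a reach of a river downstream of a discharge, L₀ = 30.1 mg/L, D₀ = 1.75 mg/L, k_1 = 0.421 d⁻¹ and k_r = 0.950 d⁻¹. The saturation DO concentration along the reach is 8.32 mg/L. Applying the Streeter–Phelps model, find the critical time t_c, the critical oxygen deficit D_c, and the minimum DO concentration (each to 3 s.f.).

t_c ≈ 1.40 d; D_c ≈ 7.41 mg/L; min DO ≈ 0.906 mg/L

With k_r/k_1 = 2.257 and 1 − D₀(k_r−k_1)/(k_1 L₀) = 0.9269,
t_c = ln(2.257 × 0.9269) / (0.950 − 0.421) = ln(2.092) / 0.5290 = 0.7380/0.5290 = 1.395 d.
L(t_c) = L₀ e^(−k_1 t_c) = 30.1 × 0.5558 = 16.73 mg/L, and at the critical point k_r D_c = k_1 L, so D_c = (0.421/0.950) × 16.73 = 7.414 mg/L.
Minimum DO = C_s − D_c = 8.32 − 7.414 = 0.9059 mg/L.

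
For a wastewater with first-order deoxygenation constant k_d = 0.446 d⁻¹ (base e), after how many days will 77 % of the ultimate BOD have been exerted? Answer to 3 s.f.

y/L₀ = 1 − e^(−k_d t) = 0.77 ⇒ e^(−k_d t) = 0.230
t = −ln(0.230) / 0.446 = 1.470 / 0.446 = 3.295 d.

t ≈ 3.30 d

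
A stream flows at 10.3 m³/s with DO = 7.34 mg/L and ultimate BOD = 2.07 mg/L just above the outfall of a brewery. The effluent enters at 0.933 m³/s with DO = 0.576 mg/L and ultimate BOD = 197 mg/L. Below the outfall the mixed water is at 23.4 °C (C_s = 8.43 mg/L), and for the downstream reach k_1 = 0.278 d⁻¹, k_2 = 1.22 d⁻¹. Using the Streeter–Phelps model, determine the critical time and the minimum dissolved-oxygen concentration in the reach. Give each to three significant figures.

t_c ≈ 1.18 d; minimum DO ≈ 5.43 mg/L

Mixed DO = (10.3×7.34 + 0.933×0.576)/(10.3+0.933) = 76.14/11.23 = 6.778 mg/L.
Mixed L₀ = (10.3×2.07 + 0.933×197)/(11.23) = 205.1/11.23 = 18.26 mg/L.
Initial deficit D₀ = C_s − DO₀ = 8.43 − 6.778 = 1.652 mg/L.
t_c = (1/0.9420) ln[(1.22/0.278)(1 − 1.652×0.9420/(0.278×18.26))] = 1.062 × ln(3.043) = 1.181 d.
D_c = (0.278/1.22) × 18.26 × e^(−0.278×1.181) = 0.2279 × 18.26 × 0.7200 = 2.996 mg/L.
Minimum DO = 8.43 − 2.996 = 5.434 mg/L.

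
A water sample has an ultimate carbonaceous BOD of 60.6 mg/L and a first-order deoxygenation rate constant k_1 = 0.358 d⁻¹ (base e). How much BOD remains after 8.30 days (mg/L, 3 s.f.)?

L ≈ 3.10 mg/L

L_t = L₀ e^(−k_1 t) = 60.6 × e^(−0.358×8.30) = 60.6 × 0.05123 = 3.105 mg/L.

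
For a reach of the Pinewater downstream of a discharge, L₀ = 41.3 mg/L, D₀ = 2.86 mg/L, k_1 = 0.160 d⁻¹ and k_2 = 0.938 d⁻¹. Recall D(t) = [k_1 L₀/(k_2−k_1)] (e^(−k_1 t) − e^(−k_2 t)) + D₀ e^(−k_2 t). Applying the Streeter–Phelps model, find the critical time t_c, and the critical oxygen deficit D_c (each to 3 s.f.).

t_c ≈ 1.75 d; D_c ≈ 5.33 mg/L

At the critical point dD/dt = 0, so k_1 L₀ e^(−k_1 t) = k_2 D. Substituting D(t) from the Streeter–Phelps equation and solving for t gives
t_c = ln[(k_2/k_1)(1 − D₀(k_2−k_1)/(k_1 L₀))] / (k_2−k_1).
Here k_2−k_1 = 0.7780 d⁻¹ and 1 − D₀(k_2−k_1)/(k_1 L₀) = 1 − 2.86×0.7780/(0.160×41.3) = 0.6633, so
t_c = ln(5.862 × 0.6633) / 0.7780 = 1.358 / 0.7780 = 1.746 d.
L(t_c) = L₀ e^(−k_1 t_c) = 41.3 × 0.7563 = 31.24 mg/L, and at the critical point k_2 D_c = k_1 L, so D_c = (0.160/0.938) × 31.24 = 5.328 mg/L.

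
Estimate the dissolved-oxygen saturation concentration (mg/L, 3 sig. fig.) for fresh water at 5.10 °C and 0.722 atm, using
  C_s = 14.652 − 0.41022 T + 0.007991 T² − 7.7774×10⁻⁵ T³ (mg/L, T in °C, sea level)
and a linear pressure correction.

C_s ≈ 9.21 mg/L

At sea level: C_s = 14.652 − 0.41022×5.10 + 0.007991×5.10² − 7.7774×10⁻⁵×5.10³ = 12.76 mg/L.
Pressure correction: C_s' = 12.76 × 0.722 = 9.211 mg/L.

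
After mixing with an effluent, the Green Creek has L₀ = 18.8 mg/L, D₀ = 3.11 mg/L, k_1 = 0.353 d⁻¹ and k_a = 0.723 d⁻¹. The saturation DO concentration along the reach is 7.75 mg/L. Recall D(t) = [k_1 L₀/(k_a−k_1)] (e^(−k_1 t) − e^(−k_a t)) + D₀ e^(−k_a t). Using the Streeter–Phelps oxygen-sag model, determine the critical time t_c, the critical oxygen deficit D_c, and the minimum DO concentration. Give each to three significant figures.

t_c ≈ 1.42 d; D_c ≈ 5.55 mg/L; min DO ≈ 2.20 mg/L

t_c = [1/(k_a−k_1)] ln[(k_a/k_1)(1 − D₀(k_a−k_1)/(k_1 L₀))]
= [1/(0.723−0.353)] ln[(0.723/0.353)(1 − 3.11×0.3700/(0.353×18.8))]
= (1/0.3700) ln[2.048 × 0.8266] = 2.703 × ln(1.693) = 2.703 × 0.5265 = 1.423 d.
L(t_c) = L₀ e^(−k_1 t_c) = 18.8 × 0.6051 = 11.38 mg/L, and at the critical point k_a D_c = k_1 L, so D_c = (0.353/0.723) × 11.38 = 5.554 mg/L.
Minimum DO = C_s − D_c = 7.75 − 5.554 = 2.196 mg/L.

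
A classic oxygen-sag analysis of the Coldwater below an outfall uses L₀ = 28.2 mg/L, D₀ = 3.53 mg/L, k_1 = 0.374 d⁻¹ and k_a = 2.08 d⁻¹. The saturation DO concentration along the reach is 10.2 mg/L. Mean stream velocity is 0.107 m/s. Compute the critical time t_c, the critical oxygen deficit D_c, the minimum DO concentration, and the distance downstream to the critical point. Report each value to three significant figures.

t_c = [1/(k_a−k_1)] ln[(k_a/k_1)(1 − D₀(k_a−k_1)/(k_1 L₀))]
= [1/(2.08−0.374)] ln[(2.08/0.374)(1 − 3.53×1.706/(0.374×28.2))]
= (1/1.706) ln[5.561 × 0.4290] = 0.5862 × ln(2.386) = 0.5862 × 0.8696 = 0.5097 d.
D_c = (k_1/k_a) L₀ e^(−k_1 t_c) = (0.374/2.08) × 28.2 × e^(−0.374×0.5097) = 0.1798 × 28.2 × 0.8264 = 4.191 mg/L.
Minimum DO = C_s − D_c = 10.2 − 4.191 = 6.009 mg/L.
x_c = v t_c = 0.107 m/s × 0.5097 d × 86400 s/d = 4712 m ≈ 4.71 km.

t_c ≈ 0.510 d; D_c ≈ 4.19 mg/L; min DO ≈ 6.01 mg/L; x_c ≈ 4.71 km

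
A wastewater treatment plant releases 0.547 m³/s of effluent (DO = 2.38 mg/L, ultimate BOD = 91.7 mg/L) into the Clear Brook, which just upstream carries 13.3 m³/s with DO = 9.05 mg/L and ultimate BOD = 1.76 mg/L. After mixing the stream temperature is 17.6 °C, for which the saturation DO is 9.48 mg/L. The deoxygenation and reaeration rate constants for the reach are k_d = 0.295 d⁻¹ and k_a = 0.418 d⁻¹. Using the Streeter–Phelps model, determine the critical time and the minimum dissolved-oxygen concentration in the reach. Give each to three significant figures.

t_c ≈ 2.38 d; minimum DO ≈ 7.62 mg/L

Mixed DO = (13.3×9.05 + 0.547×2.38)/(13.3+0.547) = 121.7/13.85 = 8.787 mg/L.
Mixed L₀ = (13.3×1.76 + 0.547×91.7)/(13.85) = 73.57/13.85 = 5.313 mg/L.
Initial deficit D₀ = C_s − DO₀ = 9.48 − 8.787 = 0.6935 mg/L.
t_c = (1/0.1230) ln[(0.418/0.295)(1 − 0.6935×0.1230/(0.295×5.313))] = 8.130 × ln(1.340) = 2.378 d.
D_c = (0.295/0.418) × 5.313 × e^(−0.295×2.378) = 0.7057 × 5.313 × 0.4958 = 1.859 mg/L.
Minimum DO = 9.48 − 1.859 = 7.621 mg/L.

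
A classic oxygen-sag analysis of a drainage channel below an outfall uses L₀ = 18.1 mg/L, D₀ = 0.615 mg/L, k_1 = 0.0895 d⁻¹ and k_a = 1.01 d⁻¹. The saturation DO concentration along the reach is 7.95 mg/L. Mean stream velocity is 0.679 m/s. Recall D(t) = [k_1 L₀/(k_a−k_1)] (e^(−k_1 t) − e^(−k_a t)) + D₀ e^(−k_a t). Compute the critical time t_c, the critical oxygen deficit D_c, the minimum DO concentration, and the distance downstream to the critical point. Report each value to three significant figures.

t_c = [1/(k_a−k_1)] ln[(k_a/k_1)(1 − D₀(k_a−k_1)/(k_1 L₀))]
= [1/(1.01−0.0895)] ln[(1.01/0.0895)(1 − 0.615×0.9205/(0.0895×18.1))]
= (1/0.9205) ln[11.28 × 0.6505] = 1.086 × ln(7.341) = 1.086 × 1.994 = 2.166 d.
L(t_c) = L₀ e^(−k_1 t_c) = 18.1 × 0.8238 = 14.91 mg/L, and at the critical point k_a D_c = k_1 L, so D_c = (0.0895/1.01) × 14.91 = 1.321 mg/L.
Minimum DO = C_s − D_c = 7.95 − 1.321 = 6.629 mg/L.
x_c = v t_c = 0.679 m/s × 2.166 d × 86400 s/d = 127100 m ≈ 127 km.

t_c ≈ 2.17 d; D_c ≈ 1.32 mg/L; min DO ≈ 6.63 mg/L; x_c ≈ 127 km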